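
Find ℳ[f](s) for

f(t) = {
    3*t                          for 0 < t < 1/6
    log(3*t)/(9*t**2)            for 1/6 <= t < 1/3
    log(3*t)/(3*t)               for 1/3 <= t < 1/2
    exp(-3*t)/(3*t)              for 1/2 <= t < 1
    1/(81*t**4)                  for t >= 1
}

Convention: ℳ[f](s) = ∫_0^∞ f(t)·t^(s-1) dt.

the common scale on t comes off first: t on [0, 1/2); log(t)/t**2 on [1/2, 1); log(t)/t on [1, 3/2); …
strip the shared t-power: t**2 on [0, 1/2); log(t)/t on [1/2, 1); log(t) on [1, 3/2); …
linearity at 1/6, 1/3, 1/2, 1 turns ℳ[f](s) into 5 summed integrals
on [0, 1/6): add ∫ 3*t·t^(s-1) dt
on [1/6, 1/3): add ∫ log(3*t)/(9*t**2)·t^(s-1) dt
[1/3, 1/2) adds the kernel integral of log(3*t)/(3*t)
on [1/2, 1): add ∫ exp(-3*t)/(3*t)·t^(s-1) dt
piece [1, ∞): integrate 1/(81*t**4) against the kernel

2**(1 - s)*(108*2**(s - 1)*(s - 4)*(s - 1)**2*(s + 1)*(-2*s + (s - 1)**2 + 3)*uppergamma(s - 1, 3/2) - 108*2**(s - 1)*(s - 4)*(s - 1)**2*(s + 1)*(-2*s + (s - 1)**2 + 3)*uppergamma(s - 1, 3) - 108*2**(s - 1)*(s - 4)*(s - 1)**2*(s + 1) + 108*2**(s - 1)*(s - 4)*(s + 1)*(-2*s + (s - 1)**2 + 3) - 108*3**(s - 1)*(s - 4)*(s - 1)*(s + 1)*(-2*s + (s - 1)**2 + 3)*log(2) + 108*3**(s - 1)*(s - 4)*(s - 1)*(s + 1)*(-2*s + (s - 1)**2 + 3)*log(3) - 108*3**(s - 1)*(s - 4)*(s + 1)*(-2*s + (s - 1)**2 + 3) - 4*6**(s - 1)*(s - 1)**2*(s + 1)*(-2*s + (s - 1)**2 + 3) + 216*(s - 4)*(s - 1)**3*(s + 1)*log(2) - 216*(s - 4)*(s - 1)**2*(s + 1)*log(2) + 216*(s - 4)*(s - 1)**2*(s + 1) + 27*(s - 4)*(s - 1)**2*(-2*s + (s - 1)**2 + 3))/(108*3**s*(s - 4)*(s - 1)**2*(s + 1)*(-2*s + (s - 1)**2 + 3))
  -1 < Re(s) < 4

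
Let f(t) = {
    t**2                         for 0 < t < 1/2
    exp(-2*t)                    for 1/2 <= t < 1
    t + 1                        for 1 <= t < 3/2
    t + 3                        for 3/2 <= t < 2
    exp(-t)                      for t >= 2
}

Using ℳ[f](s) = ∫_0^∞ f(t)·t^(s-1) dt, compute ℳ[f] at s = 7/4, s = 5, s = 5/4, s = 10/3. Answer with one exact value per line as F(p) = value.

f breaks at 1/2, 1, 3/2, 2 into 5 integrals to sum
on [0, 1/2) integrate f = t**2 against the kernel
on [1/2, 1) integrate f = exp(-2*t) against the kernel
the [1, 3/2) slice contributes ∫ (t + 1)·t^(s-1) dt
[3/2, 2) adds the kernel integral of (t + 3)
∫ exp(-t)·t^(s-1) over [2, ∞)

F(7/4) = 2**(1/4)*(-3960*3**(3/4) - 2160*2**(3/4) - 1155*uppergamma(7/4, 2) + 77 + 1155*uppergamma(7/4, 1) + 2310*2**(3/4)*uppergamma(7/4, 2) + 22560*sqrt(2))/4620
F(5) = (9100*E + 729120 + 118557*exp(2))*exp(-2)/4480
F(5/4) = 2**(3/4)*(-2808*3**(1/4) - 1456*2**(1/4) - 585*uppergamma(5/4, 2) + 45 + 1170*2**(1/4)*uppergamma(5/4, 2) + 585*uppergamma(5/4, 1) + 7696*sqrt(2))/2340
F(10/3) = 2**(2/3)*(-67392*3**(1/3) - 17664*2**(1/3) - 4160*uppergamma(10/3, 2) + 195 + 4160*uppergamma(10/3, 1) + 33280*2**(1/3)*uppergamma(10/3, 2) + 362496*2**(2/3))/66560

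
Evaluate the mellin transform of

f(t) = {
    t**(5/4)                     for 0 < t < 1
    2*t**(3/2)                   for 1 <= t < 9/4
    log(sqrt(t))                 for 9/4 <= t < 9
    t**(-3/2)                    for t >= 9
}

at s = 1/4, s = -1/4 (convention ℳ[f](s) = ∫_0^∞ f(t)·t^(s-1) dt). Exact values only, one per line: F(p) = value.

F(1/4) = -1076*sqrt(3)/135 - 10/21 + log(2**(2*sqrt(6))*3**(-2*sqrt(6) + 4*sqrt(3))) + 83*sqrt(6)/14
F(-1/4) = -1508*sqrt(3)/567 - 4*sqrt(3)*log(3)/3 - 4*sqrt(6)*log(2)/3 - 3/5 + 4*sqrt(6)*log(3)/3 + 67*sqrt(6)/15

strip the power substitution: t**(5/2) on [0, 1); 2*t**3 on [1, 3/2); log(t) on [3/2, 3); …
peel off the shared t-power: t**(3/2) on [0, 1); 2*t**2 on [1, 3/2); log(t)/t on [3/2, 3); …
integrate the 4 segments split at 1, 9/4, 9, then add the results
for t in [0, 1): the term is ∫ t**(5/4)·t^(s-1)
for t in [1, 9/4): the term is ∫ 2*t**(3/2)·t^(s-1)
on [9/4, 9) integrate f = log(sqrt(t)) against the kernel
on [9, ∞): add ∫ t**(-3/2)·t^(s-1) dt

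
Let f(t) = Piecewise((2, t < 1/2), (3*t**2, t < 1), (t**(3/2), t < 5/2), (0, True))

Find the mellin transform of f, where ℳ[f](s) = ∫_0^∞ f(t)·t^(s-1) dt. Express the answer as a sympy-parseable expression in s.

(16*2**s*s**2 + 20*2**s*s + 10*sqrt(10)*5**s*s**2 + 20*sqrt(10)*5**s*s + 10*s**2 + 47*s + 48)/(4*2**s*s*(2*s**2 + 7*s + 6))
  Re(s) > 0

f breaks at 1/2, 1 into 3 integrals to sum
between 0 and 1/2 the integrand is 2·t^(s-1)
over [1/2, 1), the kernel integral of 3*t**2 enters the sum
on [1, 5/2): add ∫ t**(3/2)·t^(s-1) dt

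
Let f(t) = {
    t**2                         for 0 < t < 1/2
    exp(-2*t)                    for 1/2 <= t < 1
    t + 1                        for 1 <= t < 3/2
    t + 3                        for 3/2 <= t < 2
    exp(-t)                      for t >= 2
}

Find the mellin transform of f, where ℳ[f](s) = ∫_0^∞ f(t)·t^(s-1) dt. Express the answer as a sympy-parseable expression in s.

slice at 1/2, 1, 3/2, 2, transform all 5 pieces, and sum them
on [0, 1/2) integrate f = t**2 against the kernel
[1/2, 1) adds the kernel integral of exp(-2*t)
∫ (t + 1)·t^(s-1) over [1, 3/2)
[3/2, 2) adds the kernel integral of (t + 3)
on [2, ∞) integrate f = exp(-t) against the kernel

(20*2**(2*s)*s*(s + 2) + 12*2**(2*s)*(s + 2) + 4*2**s*s*(s + 1)*(s + 2)*uppergamma(s, 2) - 8*2**s*s*(s + 2) - 4*2**s*(s + 2) - 8*3**s*s*(s + 2) - 8*3**s*(s + 2) + 4*s*(s + 1)*(s + 2)*uppergamma(s, 1) - 4*s*(s + 1)*(s + 2)*uppergamma(s, 2) + s*(s + 1))/(4*2**s*s*(s + 1)*(s + 2))
  Re(s) > -2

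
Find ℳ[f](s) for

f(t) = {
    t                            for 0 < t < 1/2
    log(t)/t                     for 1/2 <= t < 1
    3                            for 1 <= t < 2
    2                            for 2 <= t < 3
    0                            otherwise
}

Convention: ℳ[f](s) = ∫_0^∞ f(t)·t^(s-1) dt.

(2*2**(2*s)*(s + 1)*(s**2 - 2*s + 1) - 2*2**s*s*(s + 1) - 6*2**s*(s + 1)*(s**2 - 2*s + 1) + 4*6**s*(s + 1)*(s**2 - 2*s + 1) + 4*s**2*(s + 1)*log(2) - 4*s*(s + 1)*log(2) + 4*s*(s + 1) + s*(s**2 - 2*s + 1))/(2*2**s*s*(s + 1)*(s**2 - 2*s + 1))
  Re(s) > -1

decompose at 1/2, 1, 2; ℳ[f](s) sums the 4 pieces' integrals
between 0 and 1/2 the integrand is t·t^(s-1)
piece [1/2, 1): integrate log(t)/t against the kernel
on [1, 2): add ∫ 3·t^(s-1) dt
on [2, 3) integrate f = 2 against the kernel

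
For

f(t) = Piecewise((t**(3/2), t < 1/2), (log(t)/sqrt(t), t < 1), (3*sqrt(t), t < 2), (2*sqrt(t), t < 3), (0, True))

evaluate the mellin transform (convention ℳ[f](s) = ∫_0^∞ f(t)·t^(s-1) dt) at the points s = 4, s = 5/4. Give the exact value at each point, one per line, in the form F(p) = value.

reversing the shared t-power: t on [0, 1/2); log(t)/t on [1/2, 1); 3 on [1, 2); …
along the cuts 1/2, 1, 2, ℳ[f](s) splits into 4 integrals
∫ over [0, 1/2) of t**(3/2)·t^(s-1) joins the sum
on [1/2, 1) integrate f = log(t)/sqrt(t) against the kernel
segment [1, 2) carries 3*sqrt(t); integrate it
piece [2, 3): integrate 2*sqrt(t) against the kernel

F(4) = sqrt(2)*(-58080*sqrt(2) + 2772*log(2) + 553169 + 2794176*sqrt(6))/155232
F(5/4) = 2**(1/4)*(-2420*2**(3/4) + 924*log(2) + 1295 + 1584*sqrt(2) + 2376*6**(3/4))/1386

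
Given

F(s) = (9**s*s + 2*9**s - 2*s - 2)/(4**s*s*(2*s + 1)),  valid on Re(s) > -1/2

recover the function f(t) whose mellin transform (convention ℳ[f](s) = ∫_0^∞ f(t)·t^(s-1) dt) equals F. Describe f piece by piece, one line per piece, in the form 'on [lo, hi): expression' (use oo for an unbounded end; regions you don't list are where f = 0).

on [0, 1/4): sqrt(t)
on [1/4, 9/4): 2 - sqrt(t)

strip the power substitution: t on [0, 1/2); 2 - t on [1/2, 3/2)
cuts at 1/4: linearity sums the 2 kernel integrals
on [0, 1/4): add ∫ sqrt(t)·t^(s-1) dt
piece [1/4, 9/4): integrate (2 - sqrt(t)) against the kernel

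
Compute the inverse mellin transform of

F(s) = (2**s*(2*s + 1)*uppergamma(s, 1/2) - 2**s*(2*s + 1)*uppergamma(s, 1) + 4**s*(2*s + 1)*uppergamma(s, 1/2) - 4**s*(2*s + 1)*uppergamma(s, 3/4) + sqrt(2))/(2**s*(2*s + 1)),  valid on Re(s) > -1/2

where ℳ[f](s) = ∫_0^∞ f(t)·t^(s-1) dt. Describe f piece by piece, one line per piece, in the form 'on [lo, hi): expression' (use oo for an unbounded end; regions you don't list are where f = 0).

on [0, 1/2): sqrt(t)
on [1/2, 1): exp(-t)
on [1, 3/2): exp(-t/2)

the 3 pieces separated at 1/2, 1 each add one integral
on [0, 1/2) integrate f = sqrt(t) against the kernel
for t in [1/2, 1): the term is ∫ exp(-t)·t^(s-1)
the [1, 3/2) slice contributes ∫ exp(-t/2)·t^(s-1) dt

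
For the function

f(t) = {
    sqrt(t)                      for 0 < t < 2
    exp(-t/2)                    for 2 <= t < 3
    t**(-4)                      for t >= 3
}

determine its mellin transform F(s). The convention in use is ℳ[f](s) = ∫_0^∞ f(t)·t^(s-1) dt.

cuts at 2, 3: linearity sums the 3 kernel integrals
[0, 2) adds the kernel integral of sqrt(t)
on [2, 3) integrate f = exp(-t/2) against the kernel
on [3, ∞): add ∫ t**(-4)·t^(s-1) dt

(2**s*(s - 4)*(2*s + 1)*uppergamma(s, 1) - 2**s*(s - 4)*(2*s + 1)*uppergamma(s, 3/2) + 2*2**(s + 1/2)*(s - 4) - 3**s*(2*s + 1)/81)/((s - 4)*(2*s + 1))
  -1/2 < Re(s) < 4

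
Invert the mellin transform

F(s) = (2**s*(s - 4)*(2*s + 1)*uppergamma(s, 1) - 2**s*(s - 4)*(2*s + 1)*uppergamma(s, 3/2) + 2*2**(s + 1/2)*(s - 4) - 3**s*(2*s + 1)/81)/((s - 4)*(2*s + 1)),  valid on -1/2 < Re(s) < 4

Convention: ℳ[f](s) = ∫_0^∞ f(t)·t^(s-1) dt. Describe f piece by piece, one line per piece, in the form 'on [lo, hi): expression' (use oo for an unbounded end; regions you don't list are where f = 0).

on [0, 2): sqrt(t)
on [2, 3): exp(-t/2)
on [3, oo): t**(-4)

split f at 2, 3: ℳ[f](s) collects 3 kernel integrals
piece [0, 2): integrate sqrt(t) against the kernel
for t in [2, 3): the term is ∫ exp(-t/2)·t^(s-1)
piece [3, ∞): integrate t**(-4) against the kernel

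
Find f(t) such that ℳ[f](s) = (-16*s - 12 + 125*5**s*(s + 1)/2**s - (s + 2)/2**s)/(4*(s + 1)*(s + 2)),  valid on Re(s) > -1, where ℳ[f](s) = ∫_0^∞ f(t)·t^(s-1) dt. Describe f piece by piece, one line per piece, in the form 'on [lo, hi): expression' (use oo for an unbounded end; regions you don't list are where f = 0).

slice at 1/2, 1, transform all 3 pieces, and sum them
for t in [0, 1/2): the term is ∫ t/2·t^(s-1)
[1/2, 1) adds the kernel integral of t
∫ over [1, 5/2) of 5*t**2·t^(s-1) joins the sum

on [0, 1/2): t/2
on [1/2, 1): t
on [1, 5/2): 5*t**2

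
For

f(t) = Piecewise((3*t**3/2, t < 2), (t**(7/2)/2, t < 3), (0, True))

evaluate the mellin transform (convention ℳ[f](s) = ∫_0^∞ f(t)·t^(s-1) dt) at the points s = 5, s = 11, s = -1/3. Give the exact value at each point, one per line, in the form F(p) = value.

integrate the 2 segments split at 2, then add the results
on [0, 2) integrate f = 3*t**3/2 against the kernel
[2, 3) adds the kernel integral of t**(7/2)/2

F(5) = -256*sqrt(2)/17 + 48 + 6561*sqrt(3)/17
F(11) = -16384*sqrt(2)/29 + 12288/7 + 4782969*sqrt(3)/29
F(-1/3) = -24*2**(1/6)/19 + 9*2**(2/3)/4 + 81*3**(1/6)/19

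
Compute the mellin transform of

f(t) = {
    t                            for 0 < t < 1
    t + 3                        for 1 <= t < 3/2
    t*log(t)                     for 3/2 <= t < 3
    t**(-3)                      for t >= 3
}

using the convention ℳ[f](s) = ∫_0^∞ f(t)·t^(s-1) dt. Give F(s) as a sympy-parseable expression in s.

(-162*2**s*s*(s - 3)*(s**2 + 2*s + 1) - 162*2**s*(s - 3)*(s**2 + 2*s + 1) - 81*3**s*s**2*(s - 3)*(s + 1)*log(3) + 81*3**s*s**2*(s - 3)*(s + 1)*log(2) - 81*3**s*s*(s - 3)*(s + 1)*log(3) + 81*3**s*s*(s - 3)*(s + 1)*log(2) + 81*3**s*s*(s - 3)*(s + 1) + 243*3**s*s*(s - 3)*(s**2 + 2*s + 1) + 162*3**s*(s - 3)*(s**2 + 2*s + 1) + 162*6**s*s**2*(s - 3)*(s + 1)*log(3) - 162*6**s*s*(s - 3)*(s + 1) + 162*6**s*s*(s - 3)*(s + 1)*log(3) - 2*6**s*s*(s + 1)*(s**2 + 2*s + 1))/(54*2**s*s*(s - 3)*(s + 1)*(s**2 + 2*s + 1))
  -1 < Re(s) < 3

along the cuts 1, 3/2, 3, ℳ[f](s) splits into 4 integrals
over [0, 1), the kernel integral of t enters the sum
the [1, 3/2) slice contributes ∫ (t + 3)·t^(s-1) dt
on [3/2, 3) integrate f = t*log(t) against the kernel
piece [3, ∞): integrate t**(-3) against the kernel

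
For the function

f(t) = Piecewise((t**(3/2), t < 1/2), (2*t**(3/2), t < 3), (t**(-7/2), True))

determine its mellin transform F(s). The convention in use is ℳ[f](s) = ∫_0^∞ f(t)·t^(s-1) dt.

2**(-s - 1/2)*(6**(s + 1/2)*(-4*s - 6)/81 + 6**(s + 5/2)*(54*s - 189)/81 - 2*s + 7)/((2*s - 7)*(2*s + 3))
  -3/2 < Re(s) < 7/2

invert the shared t-power to get t on [0, 1/2); 2*t on [1/2, 3); t**(-4) on [3, ∞)
along the cuts 1/2, 3, ℳ[f](s) splits into 3 integrals
between 0 and 1/2 the integrand is t**(3/2)·t^(s-1)
over [1/2, 3), the kernel integral of 2*t**(3/2) enters the sum
over [3, ∞), the kernel integral of t**(-7/2) enters the sum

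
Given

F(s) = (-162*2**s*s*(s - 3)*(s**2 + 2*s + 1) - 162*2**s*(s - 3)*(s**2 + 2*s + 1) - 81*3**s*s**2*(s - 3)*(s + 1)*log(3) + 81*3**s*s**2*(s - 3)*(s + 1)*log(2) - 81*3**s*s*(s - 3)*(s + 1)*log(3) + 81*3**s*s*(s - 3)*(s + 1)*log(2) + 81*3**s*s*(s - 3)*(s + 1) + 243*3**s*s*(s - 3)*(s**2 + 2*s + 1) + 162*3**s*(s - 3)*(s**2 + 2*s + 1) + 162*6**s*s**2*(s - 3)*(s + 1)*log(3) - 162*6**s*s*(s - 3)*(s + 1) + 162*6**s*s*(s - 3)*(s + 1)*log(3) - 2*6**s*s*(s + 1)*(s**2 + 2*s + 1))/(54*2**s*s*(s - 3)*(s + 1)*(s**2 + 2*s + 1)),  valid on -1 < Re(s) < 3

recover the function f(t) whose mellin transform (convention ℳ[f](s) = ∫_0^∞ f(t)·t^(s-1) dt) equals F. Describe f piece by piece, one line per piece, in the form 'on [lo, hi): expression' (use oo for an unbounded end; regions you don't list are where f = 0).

on [0, 1): t
on [1, 3/2): t + 3
on [3/2, 3): t*log(t)
on [3, oo): t**(-3)

treat the 4 regions marked off by 1, 3/2, 3 separately and sum
over [0, 1), the kernel integral of t enters the sum
for t in [1, 3/2): the term is ∫ (t + 3)·t^(s-1)
[3/2, 3) adds the kernel integral of t*log(t)
the [3, ∞) slice contributes ∫ t**(-3)·t^(s-1) dt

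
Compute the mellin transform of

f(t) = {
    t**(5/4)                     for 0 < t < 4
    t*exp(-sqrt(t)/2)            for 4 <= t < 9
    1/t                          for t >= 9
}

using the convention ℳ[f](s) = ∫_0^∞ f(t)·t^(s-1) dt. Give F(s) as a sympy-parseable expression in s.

back out the shared t-power: t**(1/4) on [0, 4); exp(-sqrt(t)/2) on [4, 9); t**(-2) on [9, ∞)
the power substitution comes off first: sqrt(t) on [0, 2); exp(-t/2) on [2, 3); t**(-4) on [3, ∞)
treat the 3 regions marked off by 4, 9 separately and sum
on [0, 4): add ∫ t**(5/4)·t^(s-1) dt
piece [4, 9): integrate t*exp(-sqrt(t)/2) against the kernel
over [9, ∞), the kernel integral of 1/t enters the sum

(8*2**(2*s)*(s - 1)*(4*s + 5)*uppergamma(2*s + 2, 1) - 8*2**(2*s)*(s - 1)*(4*s + 5)*uppergamma(2*s + 2, 3/2) + 16*2**(2*s + 1/2)*(s - 1) - 9**s*(4*s + 5)/9)/((s - 1)*(4*s + 5))
  -5/4 < Re(s) < 1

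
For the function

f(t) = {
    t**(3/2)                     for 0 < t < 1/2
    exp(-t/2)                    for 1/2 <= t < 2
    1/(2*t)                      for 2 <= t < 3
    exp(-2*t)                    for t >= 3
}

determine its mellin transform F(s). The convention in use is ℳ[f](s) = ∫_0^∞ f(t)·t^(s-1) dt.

f breaks at 1/2, 2, 3 into 4 integrals to sum
∫ t**(3/2)·t^(s-1) over [0, 1/2)
∫ over [1/2, 2) of exp(-t/2)·t^(s-1) joins the sum
∫ over [2, 3) of 1/(2*t)·t^(s-1) joins the sum
on [3, ∞) integrate f = exp(-2*t) against the kernel

(12*24**s*(s - 1)*(2*s + 3)*uppergamma(s, 1/4) - 12*24**s*(s - 1)*(2*s + 3)*uppergamma(s, 1) - 3*24**s*(2*s + 3) + 2*36**s*(2*s + 3) + 12*6**s*(s - 1)*(2*s + 3)*uppergamma(s, 6) + 6*sqrt(2)*6**s*(s - 1))/(12*12**s*(s - 1)*(2*s + 3))
  Re(s) > -3/2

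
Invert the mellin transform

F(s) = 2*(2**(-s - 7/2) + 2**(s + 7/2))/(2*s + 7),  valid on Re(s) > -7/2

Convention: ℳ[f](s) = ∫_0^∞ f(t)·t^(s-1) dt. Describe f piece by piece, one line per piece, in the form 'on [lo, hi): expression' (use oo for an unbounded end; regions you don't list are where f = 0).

on [0, 1/2): 2*t**(7/2)
on [1/2, 2): t**(7/2)

linearity at 1/2 turns ℳ[f](s) into 2 summed integrals
segment [0, 1/2) carries 2*t**(7/2); integrate it
on [1/2, 2) integrate f = t**(7/2) against the kernel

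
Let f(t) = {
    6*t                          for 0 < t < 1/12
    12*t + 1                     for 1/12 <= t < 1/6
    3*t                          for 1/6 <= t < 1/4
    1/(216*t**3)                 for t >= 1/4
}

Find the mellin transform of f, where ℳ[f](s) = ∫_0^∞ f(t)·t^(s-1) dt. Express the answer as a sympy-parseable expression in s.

strip the common scale on t: 2*t on [0, 1/4); 4*t + 1 on [1/4, 1/2); t on [1/2, 3/4); …
remove the common scale on t first: t on [0, 1/2); 2*t + 1 on [1/2, 1); t/2 on [1, 3/2); …
decompose at 1/12, 1/6, 1/4; ℳ[f](s) sums the 4 pieces' integrals
[0, 1/12) adds the kernel integral of 6*t
for t in [1/12, 1/6): the term is ∫ (12*t + 1)·t^(s-1)
on [1/6, 1/4) integrate f = 3*t against the kernel
on [1/4, ∞): add ∫ 1/(216*t**3)·t^(s-1) dt

(270*2**s*s**2 - 702*2**s*s - 324*2**s + 49*3**s*s**2 - 275*3**s*s - 162*s**2 + 378*s + 324)/(108*12**s*s*(s**2 - 2*s - 3))
  -1 < Re(s) < 3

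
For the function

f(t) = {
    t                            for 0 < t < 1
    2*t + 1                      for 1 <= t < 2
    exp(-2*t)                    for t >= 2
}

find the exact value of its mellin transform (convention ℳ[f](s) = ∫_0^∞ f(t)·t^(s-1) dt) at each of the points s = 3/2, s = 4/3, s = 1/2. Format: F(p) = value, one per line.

treat the 3 regions marked off by 1, 2 separately and sum
between 0 and 1 the integrand is t·t^(s-1)
∫ over [1, 2) of (2*t + 1)·t^(s-1) joins the sum
segment [2, ∞) carries exp(-2*t); integrate it

F(3/2) = -16/15 + sqrt(2)*sqrt(pi)*erfc(2)/8 + sqrt(2)*exp(-4)/2 + 68*sqrt(2)/15
F(4/3) = -33/28 + 2**(2/3)*uppergamma(4/3, 4)/4 + 69*2**(1/3)/14
F(1/2) = -8/3 + sqrt(2)*sqrt(pi)*erfc(2)/2 + 14*sqrt(2)/3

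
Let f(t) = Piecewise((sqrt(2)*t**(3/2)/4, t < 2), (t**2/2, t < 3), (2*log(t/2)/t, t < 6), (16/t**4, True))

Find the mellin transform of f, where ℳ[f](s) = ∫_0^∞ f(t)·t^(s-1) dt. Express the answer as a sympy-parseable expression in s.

(324*2**s*(s - 4)*(s + 2)*(s**2 - 2*s + 1) - 324*2**s*(s - 4)*(2*s + 3)*(s**2 - 2*s + 1) - 108*3**s*s*(s - 4)*(s + 2)*(2*s + 3)*log(3) + 108*3**s*s*(s - 4)*(s + 2)*(2*s + 3)*log(2) - 108*3**s*(s - 4)*(s + 2)*(2*s + 3)*log(2) + 108*3**s*(s - 4)*(s + 2)*(2*s + 3) + 108*3**s*(s - 4)*(s + 2)*(2*s + 3)*log(3) + 729*3**s*(s - 4)*(2*s + 3)*(s**2 - 2*s + 1) + 54*6**s*s*(s - 4)*(s + 2)*(2*s + 3)*log(3) - 54*6**s*(s - 4)*(s + 2)*(2*s + 3)*log(3) - 54*6**s*(s - 4)*(s + 2)*(2*s + 3) - 2*6**s*(s + 2)*(2*s + 3)*(s**2 - 2*s + 1))/(162*(s - 4)*(s + 2)*(2*s + 3)*(s**2 - 2*s + 1))
  -3/2 < Re(s) < 4

reversing the common scale on t: t**(3/2) on [0, 1); 2*t**2 on [1, 3/2); log(t)/t on [3/2, 3); …
f breaks at 2, 3, 6 into 4 integrals to sum
over [0, 2), the kernel integral of sqrt(2)*t**(3/2)/4 enters the sum
piece [2, 3): integrate t**2/2 against the kernel
piece [3, 6): integrate 2*log(t/2)/t against the kernel
over [6, ∞), the kernel integral of 16/t**4 enters the sum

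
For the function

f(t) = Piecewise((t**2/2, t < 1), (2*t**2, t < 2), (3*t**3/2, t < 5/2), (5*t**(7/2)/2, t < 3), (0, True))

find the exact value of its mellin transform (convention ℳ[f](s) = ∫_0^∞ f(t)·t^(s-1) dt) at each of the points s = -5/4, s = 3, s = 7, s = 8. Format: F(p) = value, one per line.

F(-5/4) = -125*2**(3/4)*5**(1/4)/36 - 2 + 20*2**(3/4)/21 + 15*2**(1/4)*5**(3/4)/14 + 10*3**(1/4)
F(3) = -78125*sqrt(10)/1664 + 14729/256 + 3645*sqrt(3)/13
F(7) = -48828125*sqrt(10)/43008 + 256301123/184320 + 98415*sqrt(3)/7
F(8) = -244140625*sqrt(10)/94208 + 715610867/225280 + 885735*sqrt(3)/23

treat the 4 regions marked off by 1, 2, 5/2 separately and sum
segment 0 to 1 holds t**2/2; add its integral
over [1, 2), the kernel integral of 2*t**2 enters the sum
[2, 5/2) adds the kernel integral of 3*t**3/2
the [5/2, 3) slice contributes ∫ 5*t**(7/2)/2·t^(s-1) dt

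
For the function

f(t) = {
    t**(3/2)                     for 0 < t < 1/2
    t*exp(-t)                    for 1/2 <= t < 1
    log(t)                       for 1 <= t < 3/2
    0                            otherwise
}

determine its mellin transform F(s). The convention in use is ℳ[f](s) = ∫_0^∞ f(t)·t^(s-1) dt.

(4*2**s*s**3*uppergamma(s + 1, 1/2) - 4*2**s*s**3*uppergamma(s + 1, 1) + 6*2**s*s**2*uppergamma(s + 1, 1/2) - 6*2**s*s**2*uppergamma(s + 1, 1) + 4*2**s*s + 6*2**s + 3**s*s**2*(-4*log(2) + 4*log(3)) - 4*3**s*s + 3**s*s*(-6*log(2) + 6*log(3)) - 6*3**s + sqrt(2)*s**2)/(2*2**s*s**2*(2*s + 3))
  Re(s) > -3/2

invert the shared t-power to get sqrt(t) on [0, 1/2); exp(-t) on [1/2, 1); log(t)/t on [1, 3/2)
along the cuts 1/2, 1, ℳ[f](s) splits into 3 integrals
for t in [0, 1/2): the term is ∫ t**(3/2)·t^(s-1)
the [1/2, 1) slice contributes ∫ t*exp(-t)·t^(s-1) dt
the [1, 3/2) slice contributes ∫ log(t)·t^(s-1) dt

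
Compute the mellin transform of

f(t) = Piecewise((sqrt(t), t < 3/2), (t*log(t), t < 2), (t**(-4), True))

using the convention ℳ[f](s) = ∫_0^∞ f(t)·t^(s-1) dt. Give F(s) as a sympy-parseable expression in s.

(-32*2**(2*s)*(s - 4)*(2*s + 1) + 3**s*s*(s - 4)*(2*s + 1)*(-24*log(3) + 24*log(2)) + 3**s*(s - 4)*(2*s + 1)*(-24*log(3) + 24*log(2)) + 24*3**s*(s - 4)*(2*s + 1) + 16*3**s*sqrt(6)*(s - 4)*(s**2 + 2*s + 1) + 32*4**s*s*(s - 4)*(2*s + 1)*log(2) + 32*4**s*(s - 4)*(2*s + 1)*log(2) - 4**s*(2*s + 1)*(s**2 + 2*s + 1))/(16*2**s*(s - 4)*(2*s + 1)*(s**2 + 2*s + 1))
  -1/2 < Re(s) < 4

treat the 3 regions marked off by 3/2, 2 separately and sum
over [0, 3/2), the kernel integral of sqrt(t) enters the sum
over [3/2, 2), the kernel integral of t*log(t) enters the sum
between 2 and ∞ the integrand is t**(-4)·t^(s-1)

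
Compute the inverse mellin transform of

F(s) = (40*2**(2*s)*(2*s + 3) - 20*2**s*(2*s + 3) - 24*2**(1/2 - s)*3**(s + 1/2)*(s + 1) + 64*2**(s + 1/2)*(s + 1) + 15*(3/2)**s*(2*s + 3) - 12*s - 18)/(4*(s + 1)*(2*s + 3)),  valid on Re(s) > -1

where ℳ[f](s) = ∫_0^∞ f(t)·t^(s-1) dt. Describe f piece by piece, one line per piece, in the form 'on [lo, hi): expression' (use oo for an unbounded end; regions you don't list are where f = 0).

on [0, 1): t
on [1, 3/2): 5*t/2
on [3/2, 2): 4*t**(3/2)
on [2, 4): 5*t/2

breakpoints 1, 3/2, 2: one integral from each of the 4 segments
the [0, 1) slice contributes ∫ t·t^(s-1) dt
piece [1, 3/2): integrate 5*t/2 against the kernel
over [3/2, 2), the kernel integral of 4*t**(3/2) enters the sum
segment [2, 4) carries 5*t/2; integrate it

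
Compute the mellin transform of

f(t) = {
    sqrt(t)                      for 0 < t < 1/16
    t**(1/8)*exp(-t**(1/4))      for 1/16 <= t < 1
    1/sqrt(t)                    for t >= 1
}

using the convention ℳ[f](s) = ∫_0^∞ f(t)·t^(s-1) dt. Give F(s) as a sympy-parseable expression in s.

(2**(1 - 4*s)*s + 32*s**2*uppergamma(4*s + 1/2, 1/2) - 32*s**2*uppergamma(4*s + 1/2, 1) - 8*s - 8*uppergamma(4*s + 1/2, 1/2) + 8*uppergamma(4*s + 1/2, 1) - 4 - 1/2**(4*s))/(2*(4*s**2 - 1))
  -1/2 < Re(s) < 1/2

strip the power substitution: t on [0, 1/4); t**(1/4)*exp(-sqrt(t)) on [1/4, 1); 1/t on [1, ∞)
the power substitution comes off first: t**2 on [0, 1/2); sqrt(t)*exp(-t) on [1/2, 1); t**(-2) on [1, ∞)
back out the shared t-power: t**(3/2) on [0, 1/2); exp(-t) on [1/2, 1); t**(-5/2) on [1, ∞)
the 3 pieces separated at 1/16, 1 each add one integral
∫ over [0, 1/16) of sqrt(t)·t^(s-1) joins the sum
piece [1/16, 1): integrate t**(1/8)*exp(-t**(1/4)) against the kernel
∫ over [1, ∞) of 1/sqrt(t)·t^(s-1) joins the sum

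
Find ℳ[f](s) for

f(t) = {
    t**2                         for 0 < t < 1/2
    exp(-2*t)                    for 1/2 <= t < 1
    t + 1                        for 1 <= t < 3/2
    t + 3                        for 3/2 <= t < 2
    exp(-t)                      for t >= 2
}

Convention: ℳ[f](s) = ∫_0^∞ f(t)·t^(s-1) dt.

(20*2**(2*s)*s*(s + 2) + 12*2**(2*s)*(s + 2) + 4*2**s*s*(s + 1)*(s + 2)*uppergamma(s, 2) - 8*2**s*s*(s + 2) - 4*2**s*(s + 2) - 8*3**s*s*(s + 2) - 8*3**s*(s + 2) + 4*s*(s + 1)*(s + 2)*uppergamma(s, 1) - 4*s*(s + 1)*(s + 2)*uppergamma(s, 2) + s*(s + 1))/(4*2**s*s*(s + 1)*(s + 2))
  Re(s) > -2

slice at 1/2, 1, 3/2, 2, transform all 5 pieces, and sum them
on [0, 1/2) integrate f = t**2 against the kernel
[1/2, 1) adds the kernel integral of exp(-2*t)
on [1, 3/2) integrate f = (t + 1) against the kernel
on [3/2, 2): add ∫ (t + 3)·t^(s-1) dt
over [2, ∞), the kernel integral of exp(-t) enters the sum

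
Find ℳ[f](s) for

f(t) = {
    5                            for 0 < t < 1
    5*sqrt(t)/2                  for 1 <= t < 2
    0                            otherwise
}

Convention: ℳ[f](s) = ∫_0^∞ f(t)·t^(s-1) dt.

5*(2**(s + 1/2)*s + s + 1)/(s*(2*s + 1))
  Re(s) > 0

treat the 2 regions marked off by 1 separately and sum
between 0 and 1 the integrand is 5·t^(s-1)
on [1, 2) integrate f = 5*sqrt(t)/2 against the kernel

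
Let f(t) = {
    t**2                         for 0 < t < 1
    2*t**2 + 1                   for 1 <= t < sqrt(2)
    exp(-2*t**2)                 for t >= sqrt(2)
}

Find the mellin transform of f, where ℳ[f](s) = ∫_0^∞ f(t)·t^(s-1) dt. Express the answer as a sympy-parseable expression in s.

(2**(s/2)*s*(s/2 + 1)*uppergamma(s/2, 4)/2 - 4**(s/2)*s - 4**(s/2) + 5*8**(s/2)*s/2 + 8**(s/2))/(4**(s/2)*s*(s/2 + 1))
  Re(s) > -2

remove the power substitution first: t on [0, 1); 2*t + 1 on [1, 2); exp(-2*t) on [2, ∞)
integrate the 3 segments split at 1, sqrt(2), then add the results
between 0 and 1 the integrand is t**2·t^(s-1)
on [1, sqrt(2)) integrate f = (2*t**2 + 1) against the kernel
segment sqrt(2) to ∞ holds exp(-2*t**2); add its integral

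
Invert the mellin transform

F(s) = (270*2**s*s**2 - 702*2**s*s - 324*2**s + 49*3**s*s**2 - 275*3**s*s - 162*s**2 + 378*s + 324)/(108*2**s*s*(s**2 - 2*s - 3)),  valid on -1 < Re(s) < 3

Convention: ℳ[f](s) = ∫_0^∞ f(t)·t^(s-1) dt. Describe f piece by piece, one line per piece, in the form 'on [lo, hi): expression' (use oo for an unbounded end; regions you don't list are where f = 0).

on [0, 1/2): t
on [1/2, 1): 2*t + 1
on [1, 3/2): t/2
on [3/2, oo): t**(-3)

breakpoints 1/2, 1, 3/2: one integral from each of the 4 segments
segment [0, 1/2) carries t; integrate it
for t in [1/2, 1): the term is ∫ (2*t + 1)·t^(s-1)
between 1 and 3/2 the integrand is t/2·t^(s-1)
∫ over [3/2, ∞) of t**(-3)·t^(s-1) joins the sum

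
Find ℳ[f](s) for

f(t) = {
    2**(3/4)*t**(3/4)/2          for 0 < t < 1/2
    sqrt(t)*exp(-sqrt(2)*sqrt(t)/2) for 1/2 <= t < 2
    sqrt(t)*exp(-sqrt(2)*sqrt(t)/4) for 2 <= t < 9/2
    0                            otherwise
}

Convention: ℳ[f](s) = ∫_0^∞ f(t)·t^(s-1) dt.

2**(1/2 - s)*(2**(2*s + 1)*(4*s + 3)*uppergamma(2*s + 1, 1/2) - 2**(2*s + 1)*(4*s + 3)*uppergamma(2*s + 1, 1) + 2**(4*s + 2)*(4*s + 3)*uppergamma(2*s + 1, 1/2) - 2**(4*s + 2)*(4*s + 3)*uppergamma(2*s + 1, 3/4) + sqrt(2))/(4*s + 3)
  Re(s) > -3/4

undo the shared t-power: 2**(3/4)*t**(1/4)/2 on [0, 1/2); exp(-sqrt(2)*sqrt(t)/2) on [1/2, 2); exp(-sqrt(2)*sqrt(t)/4) on [2, 9/2)
undo the common scale on t: t**(1/4) on [0, 1/4); exp(-sqrt(t)) on [1/4, 1); exp(-sqrt(t)/2) on [1, 9/4)
reversing the power substitution: sqrt(t) on [0, 1/2); exp(-t) on [1/2, 1); exp(-t/2) on [1, 3/2)
linearity at 1/2, 2 turns ℳ[f](s) into 3 summed integrals
∫ 2**(3/4)*t**(3/4)/2·t^(s-1) over [0, 1/2)
∫ over [1/2, 2) of sqrt(t)*exp(-sqrt(2)*sqrt(t)/2)·t^(s-1) joins the sum
between 2 and 9/2 the integrand is sqrt(t)*exp(-sqrt(2)*sqrt(t)/4)·t^(s-1)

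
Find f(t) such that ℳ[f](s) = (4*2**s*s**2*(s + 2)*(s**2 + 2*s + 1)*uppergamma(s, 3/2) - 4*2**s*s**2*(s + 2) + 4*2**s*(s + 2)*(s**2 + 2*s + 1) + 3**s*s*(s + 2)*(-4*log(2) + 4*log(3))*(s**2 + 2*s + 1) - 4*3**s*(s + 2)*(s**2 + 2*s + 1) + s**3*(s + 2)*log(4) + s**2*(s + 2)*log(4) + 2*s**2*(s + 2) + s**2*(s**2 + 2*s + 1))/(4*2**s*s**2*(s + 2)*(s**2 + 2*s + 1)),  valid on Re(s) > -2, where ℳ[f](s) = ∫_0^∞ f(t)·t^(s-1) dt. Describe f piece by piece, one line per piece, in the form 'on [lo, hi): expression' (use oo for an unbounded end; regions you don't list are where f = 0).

integrate the 4 segments split at 1/2, 1, 3/2, then add the results
segment 0 to 1/2 holds t**2; add its integral
between 1/2 and 1 the integrand is t*log(t)·t^(s-1)
[1, 3/2) adds the kernel integral of log(t)
∫ over [3/2, ∞) of exp(-t)·t^(s-1) joins the sum

on [0, 1/2): t**2
on [1/2, 1): t*log(t)
on [1, 3/2): log(t)
on [3/2, oo): exp(-t)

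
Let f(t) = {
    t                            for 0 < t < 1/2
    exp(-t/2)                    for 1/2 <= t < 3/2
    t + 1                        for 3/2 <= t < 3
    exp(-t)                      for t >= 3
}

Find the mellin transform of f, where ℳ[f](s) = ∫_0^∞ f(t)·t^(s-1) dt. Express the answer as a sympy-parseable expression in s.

breakpoints 1/2, 3/2, 3: one integral from each of the 4 segments
∫ over [0, 1/2) of t·t^(s-1) joins the sum
for t in [1/2, 3/2): the term is ∫ exp(-t/2)·t^(s-1)
[3/2, 3) adds the kernel integral of (t + 1)
segment 3 to ∞ holds exp(-t); add its integral

(2*2**s*s*(s + 1)*uppergamma(s, 3) - 5*3**s*s - 2*3**s + 2*4**s*s*(s + 1)*uppergamma(s, 1/4) - 2*4**s*s*(s + 1)*uppergamma(s, 3/4) + 8*6**s*s + 2*6**s + s)/(2*2**s*s*(s + 1))
  Re(s) > -1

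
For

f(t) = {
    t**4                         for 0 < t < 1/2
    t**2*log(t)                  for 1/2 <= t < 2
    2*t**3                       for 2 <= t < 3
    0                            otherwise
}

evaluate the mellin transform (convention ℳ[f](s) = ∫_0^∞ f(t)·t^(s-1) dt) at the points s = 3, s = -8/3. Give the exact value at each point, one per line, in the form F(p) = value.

F(3) = 205*log(2)/32 + 14810143/67200
F(-8/3) = 3*2**(2/3)*(-19*2**(2/3) - log(2**(2*2**(2/3) + 8)) + 13 + 16*6**(1/3))/16

the shared t-power comes off first: t**2 on [0, 1/2); log(t) on [1/2, 2); 2*t on [2, 3)
breakpoints 1/2, 2: one integral from each of the 3 segments
over [0, 1/2), the kernel integral of t**4 enters the sum
between 1/2 and 2 the integrand is t**2*log(t)·t^(s-1)
the [2, 3) slice contributes ∫ 2*t**3·t^(s-1) dt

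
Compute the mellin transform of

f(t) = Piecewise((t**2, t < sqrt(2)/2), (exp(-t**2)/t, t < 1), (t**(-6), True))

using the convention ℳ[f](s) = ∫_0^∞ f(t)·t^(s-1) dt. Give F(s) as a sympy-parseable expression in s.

2**(-s/2 - 3/2)*(2**(s/2 + 1/2)*(s - 6)*(s + 2)*uppergamma(s/2 - 1/2, 1/2) - 2**(s/2 + 1/2)*(s - 6)*(s + 2)*uppergamma(s/2 - 1/2, 1) + 2**(s/2 + 3/2)*(-s - 2) + sqrt(2)*(s - 6))/((s - 6)*(s + 2))
  -2 < Re(s) < 6

remove the shared t-power first: t**3 on [0, sqrt(2)/2); exp(-t**2) on [sqrt(2)/2, 1); t**(-5) on [1, ∞)
strip the power substitution: t**(3/2) on [0, 1/2); exp(-t) on [1/2, 1); t**(-5/2) on [1, ∞)
the 3 pieces separated at sqrt(2)/2, 1 each add one integral
∫ over [0, sqrt(2)/2) of t**2·t^(s-1) joins the sum
for t in [sqrt(2)/2, 1): the term is ∫ exp(-t**2)/t·t^(s-1)
between 1 and ∞ the integrand is t**(-6)·t^(s-1)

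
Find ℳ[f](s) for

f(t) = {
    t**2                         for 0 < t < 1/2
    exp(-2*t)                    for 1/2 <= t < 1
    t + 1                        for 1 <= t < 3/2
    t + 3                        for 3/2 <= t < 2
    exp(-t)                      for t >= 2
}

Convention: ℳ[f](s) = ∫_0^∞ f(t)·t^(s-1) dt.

(20*2**(2*s)*s*(s + 2) + 12*2**(2*s)*(s + 2) + 4*2**s*s*(s + 1)*(s + 2)*uppergamma(s, 2) - 8*2**s*s*(s + 2) - 4*2**s*(s + 2) - 8*3**s*s*(s + 2) - 8*3**s*(s + 2) + 4*s*(s + 1)*(s + 2)*uppergamma(s, 1) - 4*s*(s + 1)*(s + 2)*uppergamma(s, 2) + s*(s + 1))/(4*2**s*s*(s + 1)*(s + 2))
  Re(s) > -2

decompose at 1/2, 1, 3/2, 2; ℳ[f](s) sums the 5 pieces' integrals
∫ t**2·t^(s-1) over [0, 1/2)
for t in [1/2, 1): the term is ∫ exp(-2*t)·t^(s-1)
piece [1, 3/2): integrate (t + 1) against the kernel
between 3/2 and 2 the integrand is (t + 3)·t^(s-1)
for t in [2, ∞): the term is ∫ exp(-t)·t^(s-1)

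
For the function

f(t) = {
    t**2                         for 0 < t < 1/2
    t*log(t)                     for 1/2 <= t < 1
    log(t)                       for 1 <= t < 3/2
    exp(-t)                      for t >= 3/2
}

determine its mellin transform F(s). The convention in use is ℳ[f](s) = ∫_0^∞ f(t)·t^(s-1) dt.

(4*2**s*s**2*(s + 2)*(s**2 + 2*s + 1)*uppergamma(s, 3/2) - 4*2**s*s**2*(s + 2) + 4*2**s*(s + 2)*(s**2 + 2*s + 1) + 3**s*s*(s + 2)*(-4*log(2) + 4*log(3))*(s**2 + 2*s + 1) - 4*3**s*(s + 2)*(s**2 + 2*s + 1) + s**3*(s + 2)*log(4) + s**2*(s + 2)*log(4) + 2*s**2*(s + 2) + s**2*(s**2 + 2*s + 1))/(4*2**s*s**2*(s + 2)*(s**2 + 2*s + 1))
  Re(s) > -2

decompose at 1/2, 1, 3/2; ℳ[f](s) sums the 4 pieces' integrals
piece [0, 1/2): integrate t**2 against the kernel
∫ t*log(t)·t^(s-1) over [1/2, 1)
on [1, 3/2) integrate f = log(t) against the kernel
∫ over [3/2, ∞) of exp(-t)·t^(s-1) joins the sum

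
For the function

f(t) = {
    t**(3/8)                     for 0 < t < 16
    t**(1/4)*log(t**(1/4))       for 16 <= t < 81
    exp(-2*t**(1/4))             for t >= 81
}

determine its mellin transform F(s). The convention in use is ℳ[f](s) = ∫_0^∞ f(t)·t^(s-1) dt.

4*(12*104976**s*s*(8*s + 3)*log(3) - 3*104976**s*(8*s + 3) + 3*104976**s*(8*s + 3)*log(3) - 8*20736**s*s*(8*s + 3)*log(2) - 2*20736**s*(8*s + 3)*log(2) + 2*20736**s*(8*s + 3) + 4*sqrt(2)*20736**s*(16*s**2 + 8*s + 1) + 81**s*(8*s + 3)*(16*s**2 + 8*s + 1)*uppergamma(4*s, 6))/(1296**s*(8*s + 3)*(16*s**2 + 8*s + 1))
  Re(s) > -3/8

remove the power substitution first: t**(3/4) on [0, 4); sqrt(t)*log(sqrt(t)) on [4, 9); exp(-2*sqrt(t)) on [9, ∞)
peel off the power substitution: t**(3/2) on [0, 2); t*log(t) on [2, 3); exp(-2*t) on [3, ∞)
cuts at 16, 81: linearity sums the 3 kernel integrals
∫ t**(3/8)·t^(s-1) over [0, 16)
[16, 81) adds the kernel integral of t**(1/4)*log(t**(1/4))
piece [81, ∞): integrate exp(-2*t**(1/4)) against the kernel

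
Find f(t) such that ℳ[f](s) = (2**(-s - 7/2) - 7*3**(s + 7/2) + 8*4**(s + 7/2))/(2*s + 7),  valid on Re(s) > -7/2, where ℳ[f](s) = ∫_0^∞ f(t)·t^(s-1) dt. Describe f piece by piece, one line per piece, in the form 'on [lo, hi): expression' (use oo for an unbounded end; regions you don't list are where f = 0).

on [0, 1/2): t**(7/2)
on [1/2, 3): t**(7/2)/2
on [3, 4): 4*t**(7/2)

the 3 pieces separated at 1/2, 3 each add one integral
for t in [0, 1/2): the term is ∫ t**(7/2)·t^(s-1)
[1/2, 3) adds the kernel integral of t**(7/2)/2
∫ 4*t**(7/2)·t^(s-1) over [3, 4)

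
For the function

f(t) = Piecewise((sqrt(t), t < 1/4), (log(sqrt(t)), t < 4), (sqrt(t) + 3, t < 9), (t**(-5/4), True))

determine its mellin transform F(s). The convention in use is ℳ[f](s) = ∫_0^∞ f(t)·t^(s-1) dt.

(-1080*2**(4*s)*s**2*(4*s - 5) + 108*2**(4*s)*s*(2*s + 1)*(4*s - 5)*log(2) - 324*2**(4*s)*s*(4*s - 5) - 54*2**(4*s)*(2*s + 1)*(4*s - 5) - 16*sqrt(3)*6**(2*s)*s**2*(2*s + 1) + 1296*6**(2*s)*s**2*(4*s - 5) + 324*6**(2*s)*s*(4*s - 5) + 108*s**2*(4*s - 5) + 108*s*(2*s + 1)*(4*s - 5)*log(2) + (4*s - 5)*(108*s + 54))/(108*2**(2*s)*s**2*(2*s + 1)*(4*s - 5))
  -1/2 < Re(s) < 5/4

reversing the power substitution: t on [0, 1/2); log(t) on [1/2, 2); t + 3 on [2, 3); …
integrate the 4 segments split at 1/4, 4, 9, then add the results
on [0, 1/4) integrate f = sqrt(t) against the kernel
for t in [1/4, 4): the term is ∫ log(sqrt(t))·t^(s-1)
segment [4, 9) carries (sqrt(t) + 3); integrate it
[9, ∞) adds the kernel integral of t**(-5/4)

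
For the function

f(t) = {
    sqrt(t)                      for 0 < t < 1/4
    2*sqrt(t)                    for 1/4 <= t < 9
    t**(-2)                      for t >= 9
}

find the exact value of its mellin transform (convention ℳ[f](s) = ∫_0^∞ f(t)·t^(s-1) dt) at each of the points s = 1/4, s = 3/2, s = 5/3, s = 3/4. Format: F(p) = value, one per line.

F(1/4) = sqrt(2)*(-189 + 2270*sqrt(6))/567
F(3/2) = 7837/96
F(5/3) = 2**(2/3)*(-3 + 7880*6**(1/3))/208
F(3/4) = sqrt(2)*(-27 + 1948*sqrt(6))/270

remove the power substitution first: t on [0, 1/2); 2*t on [1/2, 3); t**(-4) on [3, ∞)
summing 3 kernel integrals split by 1/4, 9 yields ℳ[f](s)
on [0, 1/4) integrate f = sqrt(t) against the kernel
for t in [1/4, 9): the term is ∫ 2*sqrt(t)·t^(s-1)
on [9, ∞) integrate f = t**(-2) against the kernel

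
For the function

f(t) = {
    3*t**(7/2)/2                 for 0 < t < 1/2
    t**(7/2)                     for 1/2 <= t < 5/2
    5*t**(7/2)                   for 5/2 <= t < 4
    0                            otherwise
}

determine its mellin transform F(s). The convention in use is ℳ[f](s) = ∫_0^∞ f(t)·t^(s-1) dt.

(2**(-s - 7/2) + 10*4**(s + 7/2) - 8*(5/2)**(s + 7/2))/(2*s + 7)
  Re(s) > -7/2

linearity at 1/2, 5/2 turns ℳ[f](s) into 3 summed integrals
∫ 3*t**(7/2)/2·t^(s-1) over [0, 1/2)
the [1/2, 5/2) slice contributes ∫ t**(7/2)·t^(s-1) dt
segment [5/2, 4) carries 5*t**(7/2); integrate it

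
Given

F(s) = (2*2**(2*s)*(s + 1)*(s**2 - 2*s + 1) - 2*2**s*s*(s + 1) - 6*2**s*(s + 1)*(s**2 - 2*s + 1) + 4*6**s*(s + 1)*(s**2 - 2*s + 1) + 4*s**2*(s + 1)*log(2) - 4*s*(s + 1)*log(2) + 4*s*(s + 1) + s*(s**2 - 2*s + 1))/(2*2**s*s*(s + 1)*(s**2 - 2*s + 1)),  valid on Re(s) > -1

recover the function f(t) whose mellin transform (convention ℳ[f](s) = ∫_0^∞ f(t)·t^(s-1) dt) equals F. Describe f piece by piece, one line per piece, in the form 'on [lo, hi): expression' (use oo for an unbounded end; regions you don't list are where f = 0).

on [0, 1/2): t
on [1/2, 1): log(t)/t
on [1, 2): 3
on [2, 3): 2

cuts at 1/2, 1, 2: linearity sums the 4 kernel integrals
segment 0 to 1/2 holds t; add its integral
piece [1/2, 1): integrate log(t)/t against the kernel
on [1, 2) integrate f = 3 against the kernel
∫ 2·t^(s-1) over [2, 3)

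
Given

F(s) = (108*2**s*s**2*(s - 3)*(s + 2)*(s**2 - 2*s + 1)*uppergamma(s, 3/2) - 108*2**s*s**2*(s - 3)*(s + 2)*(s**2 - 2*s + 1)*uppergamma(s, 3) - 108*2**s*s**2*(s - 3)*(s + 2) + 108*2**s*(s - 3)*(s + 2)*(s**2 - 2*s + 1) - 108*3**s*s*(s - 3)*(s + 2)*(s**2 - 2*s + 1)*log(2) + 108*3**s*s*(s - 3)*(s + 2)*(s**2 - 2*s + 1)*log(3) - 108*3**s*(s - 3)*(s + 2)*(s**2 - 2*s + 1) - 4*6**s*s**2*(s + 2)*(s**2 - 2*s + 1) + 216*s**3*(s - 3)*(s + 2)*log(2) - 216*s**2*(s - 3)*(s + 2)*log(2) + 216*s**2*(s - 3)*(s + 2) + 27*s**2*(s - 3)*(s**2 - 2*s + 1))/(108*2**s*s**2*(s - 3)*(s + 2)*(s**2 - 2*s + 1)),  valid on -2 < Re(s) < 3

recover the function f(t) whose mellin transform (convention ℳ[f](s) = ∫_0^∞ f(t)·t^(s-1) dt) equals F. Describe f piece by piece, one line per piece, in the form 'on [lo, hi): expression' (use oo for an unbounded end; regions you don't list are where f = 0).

on [0, 1/2): t**2
on [1/2, 1): log(t)/t
on [1, 3/2): log(t)
on [3/2, 3): exp(-t)
on [3, oo): t**(-3)

summing 5 kernel integrals split by 1/2, 1, 3/2, 3 yields ℳ[f](s)
∫ t**2·t^(s-1) over [0, 1/2)
between 1/2 and 1 the integrand is log(t)/t·t^(s-1)
∫ log(t)·t^(s-1) over [1, 3/2)
∫ over [3/2, 3) of exp(-t)·t^(s-1) joins the sum
∫ t**(-3)·t^(s-1) over [3, ∞)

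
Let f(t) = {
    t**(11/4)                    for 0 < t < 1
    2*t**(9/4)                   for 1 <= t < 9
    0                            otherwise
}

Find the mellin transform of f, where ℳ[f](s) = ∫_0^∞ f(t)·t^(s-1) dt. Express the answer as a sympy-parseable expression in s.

strip the shared t-power: t**(3/4) on [0, 1); 2*t**(1/4) on [1, 9)
undo the power substitution: t**(3/2) on [0, 1); 2*sqrt(t) on [1, 3)
split f at 1: ℳ[f](s) collects 2 kernel integrals
segment [0, 1) carries t**(11/4); integrate it
segment [1, 9) carries 2*t**(9/4); integrate it

4*(2*3**(2*s + 9/2)*(4*s + 11) - 4*s - 13)/((4*s + 9)*(4*s + 11))
  Re(s) > -11/4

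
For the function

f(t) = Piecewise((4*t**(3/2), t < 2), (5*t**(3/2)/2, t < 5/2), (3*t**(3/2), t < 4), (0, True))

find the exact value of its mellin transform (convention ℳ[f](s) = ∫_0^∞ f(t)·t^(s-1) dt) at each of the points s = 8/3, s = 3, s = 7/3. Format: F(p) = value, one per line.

slice at 2, 5/2, transform all 3 pieces, and sum them
segment [0, 2) carries 4*t**(3/2); integrate it
segment [2, 5/2) carries 5*t**(3/2)/2; integrate it
for t in [5/2, 4): the term is ∫ 3*t**(3/2)·t^(s-1)

F(8/3) = -75*2**(5/6)*5**(1/6)/32 + 144*2**(1/6)/25 + 4608*2**(1/3)/25
F(3) = -625*sqrt(10)/288 + 16*sqrt(2)/3 + 1024/3
F(7/3) = -375*2**(1/6)*5**(5/6)/368 + 72*2**(5/6)/23 + 2304*2**(2/3)/23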